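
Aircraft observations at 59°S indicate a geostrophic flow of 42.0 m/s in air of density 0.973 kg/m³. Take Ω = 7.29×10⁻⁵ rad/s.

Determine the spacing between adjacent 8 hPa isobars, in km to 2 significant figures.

160 km

Coriolis parameter at 59°S:
f = 2Ω sin φ = 2 × 7.29×10⁻⁵ × sin 59° = 1.25×10⁻⁴ s⁻¹
Geostrophic balance rearranged: |∂P/∂n| = f ρ V_g
|∂P/∂n| = 1.25×10⁻⁴ × 0.973 × 42.0 = 5.11×10⁻³ Pa/m
Isobar spacing: Δn = ΔP/|∂P/∂n| = 800 Pa / 5.11×10⁻³ Pa/m = 156641 m ≈ 160 km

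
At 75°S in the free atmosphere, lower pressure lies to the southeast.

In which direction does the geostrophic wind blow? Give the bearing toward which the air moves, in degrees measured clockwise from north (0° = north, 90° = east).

The pressure-gradient force points toward the southeast (bearing 135°).
Geostrophic balance: in the Southern Hemisphere the Coriolis force deflects motion to the left, so the geostrophic wind blows 90° to the left of the pressure-gradient force (low pressure on the right).
Rotating 135° by 90° counterclockwise gives 045° — the wind blows toward the northeast.

045°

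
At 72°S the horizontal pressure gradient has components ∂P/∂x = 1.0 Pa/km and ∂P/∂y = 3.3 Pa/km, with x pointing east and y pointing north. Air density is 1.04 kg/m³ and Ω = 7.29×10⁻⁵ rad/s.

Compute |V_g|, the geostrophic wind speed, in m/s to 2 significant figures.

Coriolis parameter at 72°S:
f = 2Ω sin φ = 2 × 7.29×10⁻⁵ × sin 72° = 1.39×10⁻⁴ s⁻¹
In the Southern Hemisphere f is negative: f = −1.39×10⁻⁴ s⁻¹.
Component geostrophic relations (x east, y north):
u_g = −(1/(fρ)) ∂P/∂y,  v_g = (1/(fρ)) ∂P/∂x
u_g = −(3.3×10⁻³)/(−1.39×10⁻⁴ × 1.04) = 22.9 m/s;  v_g = (1.0×10⁻³)/(−1.39×10⁻⁴ × 1.04) = −6.93 m/s
|V_g| = √(u_g² + v_g²) = 23.9 m/s

24 m/s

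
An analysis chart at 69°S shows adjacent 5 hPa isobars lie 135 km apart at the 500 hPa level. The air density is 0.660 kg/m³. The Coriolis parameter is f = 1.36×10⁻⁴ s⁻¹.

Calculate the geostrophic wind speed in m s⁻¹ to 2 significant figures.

41 m s⁻¹

Pressure gradient: |∂P/∂n| = 500 Pa / 135000 m = 3.70×10⁻³ Pa/m
Geostrophic balance (pressure-gradient force = Coriolis force):
V_g = (1/(fρ)) |∂P/∂n| = 3.70×10⁻³ / (1.36×10⁻⁴ × 0.660) = 41.3 m/s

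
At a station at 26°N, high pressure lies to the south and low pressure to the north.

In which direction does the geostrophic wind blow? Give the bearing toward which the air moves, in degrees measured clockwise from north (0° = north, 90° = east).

The pressure-gradient force points toward the north (bearing 000°).
Geostrophic balance: in the Northern Hemisphere the Coriolis force deflects motion to the right, so the geostrophic wind blows 90° to the right of the pressure-gradient force (low pressure on the left).
Rotating 000° by 90° clockwise gives 090° — the wind blows toward the east.

090°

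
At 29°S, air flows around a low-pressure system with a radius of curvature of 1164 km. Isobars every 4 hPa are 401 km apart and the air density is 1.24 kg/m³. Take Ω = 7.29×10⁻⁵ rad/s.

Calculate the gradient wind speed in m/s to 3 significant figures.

10.1 m/s

Coriolis parameter at 29°S:
f = 2Ω sin φ = 2 × 7.29×10⁻⁵ × sin 29° = 7.07×10⁻⁵ s⁻¹
Pressure gradient: |∂P/∂n| = 400 Pa / 401000 m = 9.98×10⁻⁴ Pa/m
Geostrophic speed: V_g = |∂P/∂n|/(fρ) = 9.98×10⁻⁴/(7.07×10⁻⁵ × 1.24) = 11.4 m/s
Around a low, centrifugal force acts outward with Coriolis, so pressure-gradient force balances both:
(1/ρ)|∂P/∂n| = fV + V²/R  →  V² + fR·V − fR·V_g = 0
With fR = 7.07×10⁻⁵ × 1164×10³ m = 82.3 m/s:
V = [−fR + √((fR)² + 4 fR V_g)]/2 = [−82.3 + √(82.3² + 4×82.3×11.4)]/2 = 10.1 m/s
Subgeostrophic (V < V_g = 11.4 m/s), as expected around a low.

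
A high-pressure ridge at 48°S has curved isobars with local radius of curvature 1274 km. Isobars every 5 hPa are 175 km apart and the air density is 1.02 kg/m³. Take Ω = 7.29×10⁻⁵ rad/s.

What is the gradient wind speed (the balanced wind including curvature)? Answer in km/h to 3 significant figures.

124 km/h

Coriolis parameter at 48°S:
f = 2Ω sin φ = 2 × 7.29×10⁻⁵ × sin 48° = 1.08×10⁻⁴ s⁻¹
Pressure gradient: |∂P/∂n| = 500 Pa / 175000 m = 2.86×10⁻³ Pa/m
Geostrophic speed: V_g = |∂P/∂n|/(fρ) = 2.86×10⁻³/(1.08×10⁻⁴ × 1.02) = 25.9 m/s
Around a high, pressure-gradient force acts outward with centrifugal, so Coriolis balances both:
fV = (1/ρ)|∂P/∂n| + V²/R  →  V² − fR·V + fR·V_g = 0
With fR = 1.08×10⁻⁴ × 1274×10³ m = 138 m/s:
V = [fR − √((fR)² − 4 fR V_g)]/2 = [138 − √(138² − 4×138×25.9)]/2 = 34.5 m/s
Supergeostrophic (V > V_g = 25.9 m/s), as expected around a high.
Converting: 34.5 m/s × 3.6 = 124 km/h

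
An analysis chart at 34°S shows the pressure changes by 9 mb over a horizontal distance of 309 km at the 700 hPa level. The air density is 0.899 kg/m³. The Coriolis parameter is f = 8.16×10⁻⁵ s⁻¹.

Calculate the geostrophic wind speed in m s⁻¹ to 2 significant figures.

40 m s⁻¹

Pressure gradient: |∂P/∂n| = 900 Pa / 309000 m = 2.91×10⁻³ Pa/m
Geostrophic balance (pressure-gradient force = Coriolis force):
V_g = (1/(fρ)) |∂P/∂n| = 2.91×10⁻³ / (8.16×10⁻⁵ × 0.899) = 39.7 m/s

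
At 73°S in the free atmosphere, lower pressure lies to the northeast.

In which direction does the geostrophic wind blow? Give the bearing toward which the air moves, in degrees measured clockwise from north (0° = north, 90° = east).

315°

The pressure-gradient force points toward the northeast (bearing 045°).
Geostrophic balance: in the Southern Hemisphere the Coriolis force deflects motion to the left, so the geostrophic wind blows 90° to the left of the pressure-gradient force (low pressure on the right).
Rotating 045° by 90° counterclockwise gives 315° — the wind blows toward the northwest.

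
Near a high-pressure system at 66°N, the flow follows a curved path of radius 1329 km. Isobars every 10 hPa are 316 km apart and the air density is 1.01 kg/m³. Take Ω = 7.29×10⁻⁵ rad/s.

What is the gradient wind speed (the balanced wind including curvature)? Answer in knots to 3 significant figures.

54.3 knots

Coriolis parameter at 66°N:
f = 2Ω sin φ = 2 × 7.29×10⁻⁵ × sin 66° = 1.33×10⁻⁴ s⁻¹
Pressure gradient: |∂P/∂n| = 1000 Pa / 316000 m = 3.16×10⁻³ Pa/m
Geostrophic speed: V_g = |∂P/∂n|/(fρ) = 3.16×10⁻³/(1.33×10⁻⁴ × 1.01) = 23.5 m/s
Around a high, pressure-gradient force acts outward with centrifugal, so Coriolis balances both:
fV = (1/ρ)|∂P/∂n| + V²/R  →  V² − fR·V + fR·V_g = 0
With fR = 1.33×10⁻⁴ × 1329×10³ m = 177 m/s:
V = [fR − √((fR)² − 4 fR V_g)]/2 = [177 − √(177² − 4×177×23.5)]/2 = 27.9 m/s
Supergeostrophic (V > V_g = 23.5 m/s), as expected around a high.
Converting: 27.9 m/s × 1.944 = 54.3 knots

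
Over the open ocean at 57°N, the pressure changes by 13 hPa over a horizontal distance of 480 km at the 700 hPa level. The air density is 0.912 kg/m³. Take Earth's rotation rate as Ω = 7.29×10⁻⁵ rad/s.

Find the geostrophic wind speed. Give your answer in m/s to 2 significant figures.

Coriolis parameter at 57°N:
f = 2Ω sin φ = 2 × 7.29×10⁻⁵ × sin 57° = 1.22×10⁻⁴ s⁻¹
Pressure gradient: |∂P/∂n| = 1300 Pa / 480000 m = 2.71×10⁻³ Pa/m
Geostrophic balance (pressure-gradient force = Coriolis force):
V_g = (1/(fρ)) |∂P/∂n| = 2.71×10⁻³ / (1.22×10⁻⁴ × 0.912) = 24.3 m/s

24 m/s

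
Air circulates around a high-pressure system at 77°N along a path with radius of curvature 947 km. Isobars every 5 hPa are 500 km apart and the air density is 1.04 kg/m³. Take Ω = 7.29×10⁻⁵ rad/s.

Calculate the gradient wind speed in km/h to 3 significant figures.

25.7 km/h

Coriolis parameter at 77°N:
f = 2Ω sin φ = 2 × 7.29×10⁻⁵ × sin 77° = 1.42×10⁻⁴ s⁻¹
Pressure gradient: |∂P/∂n| = 500 Pa / 500000 m = 1.00×10⁻³ Pa/m
Geostrophic speed: V_g = |∂P/∂n|/(fρ) = 1.00×10⁻³/(1.42×10⁻⁴ × 1.04) = 6.77 m/s
Around a high, pressure-gradient force acts outward with centrifugal, so Coriolis balances both:
fV = (1/ρ)|∂P/∂n| + V²/R  →  V² − fR·V + fR·V_g = 0
With fR = 1.42×10⁻⁴ × 947×10³ m = 135 m/s:
V = [fR − √((fR)² − 4 fR V_g)]/2 = [135 − √(135² − 4×135×6.77)]/2 = 7.15 m/s
Supergeostrophic (V > V_g = 6.77 m/s), as expected around a high.
Converting: 7.15 m/s × 3.6 = 25.7 km/h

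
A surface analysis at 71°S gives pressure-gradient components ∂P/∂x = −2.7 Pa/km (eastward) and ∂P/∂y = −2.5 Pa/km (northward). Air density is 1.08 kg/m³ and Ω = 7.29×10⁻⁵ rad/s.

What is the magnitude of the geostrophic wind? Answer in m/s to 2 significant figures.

25 m/s

Coriolis parameter at 71°S:
f = 2Ω sin φ = 2 × 7.29×10⁻⁵ × sin 71° = 1.38×10⁻⁴ s⁻¹
In the Southern Hemisphere f is negative: f = −1.38×10⁻⁴ s⁻¹.
Component geostrophic relations (x east, y north):
u_g = −(1/(fρ)) ∂P/∂y,  v_g = (1/(fρ)) ∂P/∂x
u_g = −(−2.5×10⁻³)/(−1.38×10⁻⁴ × 1.08) = −16.8 m/s;  v_g = (−2.7×10⁻³)/(−1.38×10⁻⁴ × 1.08) = 18.1 m/s
|V_g| = √(u_g² + v_g²) = 24.7 m/s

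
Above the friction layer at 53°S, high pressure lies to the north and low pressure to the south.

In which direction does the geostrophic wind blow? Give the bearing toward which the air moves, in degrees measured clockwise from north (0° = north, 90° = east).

090°

The pressure-gradient force points toward the south (bearing 180°).
Geostrophic balance: in the Southern Hemisphere the Coriolis force deflects motion to the left, so the geostrophic wind blows 90° to the left of the pressure-gradient force (low pressure on the right).
Rotating 180° by 90° counterclockwise gives 090° — the wind blows toward the east.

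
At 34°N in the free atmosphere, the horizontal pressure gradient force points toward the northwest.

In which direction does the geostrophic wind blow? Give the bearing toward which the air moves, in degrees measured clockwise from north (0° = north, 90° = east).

045°

The pressure-gradient force points toward the northwest (bearing 315°).
Geostrophic balance: in the Northern Hemisphere the Coriolis force deflects motion to the right, so the geostrophic wind blows 90° to the right of the pressure-gradient force (low pressure on the left).
Rotating 315° by 90° clockwise gives 045° — the wind blows toward the northeast.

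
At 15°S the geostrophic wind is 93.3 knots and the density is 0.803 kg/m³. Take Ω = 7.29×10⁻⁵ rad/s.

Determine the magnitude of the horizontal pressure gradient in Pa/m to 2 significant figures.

1.5×10⁻³ Pa/m

Coriolis parameter at 15°S:
f = 2Ω sin φ = 2 × 7.29×10⁻⁵ × sin 15° = 3.77×10⁻⁵ s⁻¹
Wind speed in SI: 93.3 knots = 48.0 m/s
Geostrophic balance rearranged: |∂P/∂n| = f ρ V_g
|∂P/∂n| = 3.77×10⁻⁵ × 0.803 × 48.0 = 1.45×10⁻³ Pa/m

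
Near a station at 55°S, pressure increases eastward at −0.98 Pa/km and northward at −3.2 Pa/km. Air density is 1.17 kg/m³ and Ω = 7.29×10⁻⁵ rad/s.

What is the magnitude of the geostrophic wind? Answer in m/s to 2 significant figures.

Coriolis parameter at 55°S:
f = 2Ω sin φ = 2 × 7.29×10⁻⁵ × sin 55° = 1.19×10⁻⁴ s⁻¹
In the Southern Hemisphere f is negative: f = −1.19×10⁻⁴ s⁻¹.
Component geostrophic relations (x east, y north):
u_g = −(1/(fρ)) ∂P/∂y,  v_g = (1/(fρ)) ∂P/∂x
u_g = −(−3.2×10⁻³)/(−1.19×10⁻⁴ × 1.17) = −22.9 m/s;  v_g = (−0.98×10⁻³)/(−1.19×10⁻⁴ × 1.17) = 7.01 m/s
|V_g| = √(u_g² + v_g²) = 24.0 m/s

24 m/s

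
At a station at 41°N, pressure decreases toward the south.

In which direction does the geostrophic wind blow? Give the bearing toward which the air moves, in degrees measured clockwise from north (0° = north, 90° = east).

270°

The pressure-gradient force points toward the south (bearing 180°).
Geostrophic balance: in the Northern Hemisphere the Coriolis force deflects motion to the right, so the geostrophic wind blows 90° to the right of the pressure-gradient force (low pressure on the left).
Rotating 180° by 90° clockwise gives 270° — the wind blows toward the west.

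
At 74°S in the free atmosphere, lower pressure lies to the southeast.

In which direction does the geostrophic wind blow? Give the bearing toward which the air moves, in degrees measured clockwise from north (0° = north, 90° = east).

The pressure-gradient force points toward the southeast (bearing 135°).
Geostrophic balance: in the Southern Hemisphere the Coriolis force deflects motion to the left, so the geostrophic wind blows 90° to the left of the pressure-gradient force (low pressure on the right).
Rotating 135° by 90° counterclockwise gives 045° — the wind blows toward the northeast.

045°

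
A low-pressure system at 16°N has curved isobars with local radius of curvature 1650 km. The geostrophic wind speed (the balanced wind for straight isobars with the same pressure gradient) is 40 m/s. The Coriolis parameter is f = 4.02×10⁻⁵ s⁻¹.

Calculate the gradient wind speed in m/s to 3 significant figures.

Around a low, centrifugal force acts outward with Coriolis, so pressure-gradient force balances both:
(1/ρ)|∂P/∂n| = fV + V²/R  →  V² + fR·V − fR·V_g = 0
With fR = 4.02×10⁻⁵ × 1650×10³ m = 66.3 m/s:
V = [−fR + √((fR)² + 4 fR V_g)]/2 = [−66.3 + √(66.3² + 4×66.3×40)]/2 = 28.1 m/s
Subgeostrophic (V < V_g = 40 m/s), as expected around a low.

28.1 m/s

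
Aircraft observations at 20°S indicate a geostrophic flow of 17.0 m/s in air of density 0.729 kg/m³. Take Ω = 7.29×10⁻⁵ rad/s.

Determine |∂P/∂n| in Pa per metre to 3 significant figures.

Coriolis parameter at 20°S:
f = 2Ω sin φ = 2 × 7.29×10⁻⁵ × sin 20° = 4.99×10⁻⁵ s⁻¹
Geostrophic balance rearranged: |∂P/∂n| = f ρ V_g
|∂P/∂n| = 4.99×10⁻⁵ × 0.729 × 17.0 = 6.18×10⁻⁴ Pa/m

6.18×10⁻⁴ Pa/m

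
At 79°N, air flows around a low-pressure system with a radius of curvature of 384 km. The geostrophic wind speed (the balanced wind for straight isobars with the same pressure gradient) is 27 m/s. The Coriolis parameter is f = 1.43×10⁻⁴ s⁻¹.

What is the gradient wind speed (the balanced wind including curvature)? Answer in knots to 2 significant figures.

39 knots

Around a low, centrifugal force acts outward with Coriolis, so pressure-gradient force balances both:
(1/ρ)|∂P/∂n| = fV + V²/R  →  V² + fR·V − fR·V_g = 0
With fR = 1.43×10⁻⁴ × 384×10³ m = 54.9 m/s:
V = [−fR + √((fR)² + 4 fR V_g)]/2 = [−54.9 + √(54.9² + 4×54.9×27)]/2 = 19.8 m/s
Subgeostrophic (V < V_g = 27 m/s), as expected around a low.
Converting: 19.8 m/s × 1.944 = 39 knots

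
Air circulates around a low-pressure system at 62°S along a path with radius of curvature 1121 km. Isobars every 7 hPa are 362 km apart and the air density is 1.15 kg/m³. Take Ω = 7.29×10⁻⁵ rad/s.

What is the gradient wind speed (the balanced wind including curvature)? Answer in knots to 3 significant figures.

23.4 knots

Coriolis parameter at 62°S:
f = 2Ω sin φ = 2 × 7.29×10⁻⁵ × sin 62° = 1.29×10⁻⁴ s⁻¹
Pressure gradient: |∂P/∂n| = 700 Pa / 362000 m = 1.93×10⁻³ Pa/m
Geostrophic speed: V_g = |∂P/∂n|/(fρ) = 1.93×10⁻³/(1.29×10⁻⁴ × 1.15) = 13.1 m/s
Around a low, centrifugal force acts outward with Coriolis, so pressure-gradient force balances both:
(1/ρ)|∂P/∂n| = fV + V²/R  →  V² + fR·V − fR·V_g = 0
With fR = 1.29×10⁻⁴ × 1121×10³ m = 144 m/s:
V = [−fR + √((fR)² + 4 fR V_g)]/2 = [−144 + √(144² + 4×144×13.1)]/2 = 12.1 m/s
Subgeostrophic (V < V_g = 13.1 m/s), as expected around a low.
Converting: 12.1 m/s × 1.944 = 23.4 knots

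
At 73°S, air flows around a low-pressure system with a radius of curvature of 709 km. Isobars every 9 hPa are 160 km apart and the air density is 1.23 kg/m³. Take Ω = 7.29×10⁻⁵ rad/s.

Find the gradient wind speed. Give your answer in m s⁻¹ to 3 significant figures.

26.0 m s⁻¹

Coriolis parameter at 73°S:
f = 2Ω sin φ = 2 × 7.29×10⁻⁵ × sin 73° = 1.39×10⁻⁴ s⁻¹
Pressure gradient: |∂P/∂n| = 900 Pa / 160000 m = 5.62×10⁻³ Pa/m
Geostrophic speed: V_g = |∂P/∂n|/(fρ) = 5.62×10⁻³/(1.39×10⁻⁴ × 1.23) = 32.8 m/s
Around a low, centrifugal force acts outward with Coriolis, so pressure-gradient force balances both:
(1/ρ)|∂P/∂n| = fV + V²/R  →  V² + fR·V − fR·V_g = 0
With fR = 1.39×10⁻⁴ × 709×10³ m = 98.9 m/s:
V = [−fR + √((fR)² + 4 fR V_g)]/2 = [−98.9 + √(98.9² + 4×98.9×32.8)]/2 = 26 m/s
Subgeostrophic (V < V_g = 32.8 m/s), as expected around a low.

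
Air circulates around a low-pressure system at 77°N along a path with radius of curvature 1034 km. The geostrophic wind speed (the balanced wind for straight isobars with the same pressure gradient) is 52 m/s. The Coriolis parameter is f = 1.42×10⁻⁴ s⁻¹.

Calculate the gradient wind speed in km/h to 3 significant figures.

147 km/h

Around a low, centrifugal force acts outward with Coriolis, so pressure-gradient force balances both:
(1/ρ)|∂P/∂n| = fV + V²/R  →  V² + fR·V − fR·V_g = 0
With fR = 1.42×10⁻⁴ × 1034×10³ m = 147 m/s:
V = [−fR + √((fR)² + 4 fR V_g)]/2 = [−147 + √(147² + 4×147×52)]/2 = 40.7 m/s
Subgeostrophic (V < V_g = 52 m/s), as expected around a low.
Converting: 40.7 m/s × 3.6 = 147 km/h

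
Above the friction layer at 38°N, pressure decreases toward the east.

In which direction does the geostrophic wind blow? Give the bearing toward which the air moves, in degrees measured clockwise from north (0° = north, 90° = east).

180°

The pressure-gradient force points toward the east (bearing 090°).
Geostrophic balance: in the Northern Hemisphere the Coriolis force deflects motion to the right, so the geostrophic wind blows 90° to the right of the pressure-gradient force (low pressure on the left).
Rotating 090° by 90° clockwise gives 180° — the wind blows toward the south.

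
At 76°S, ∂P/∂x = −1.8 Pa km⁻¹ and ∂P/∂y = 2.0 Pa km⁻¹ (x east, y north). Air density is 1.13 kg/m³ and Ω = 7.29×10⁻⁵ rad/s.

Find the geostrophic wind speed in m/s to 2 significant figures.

17 m/s

Coriolis parameter at 76°S:
f = 2Ω sin φ = 2 × 7.29×10⁻⁵ × sin 76° = 1.41×10⁻⁴ s⁻¹
In the Southern Hemisphere f is negative: f = −1.41×10⁻⁴ s⁻¹.
Component geostrophic relations (x east, y north):
u_g = −(1/(fρ)) ∂P/∂y,  v_g = (1/(fρ)) ∂P/∂x
u_g = −(2.0×10⁻³)/(−1.41×10⁻⁴ × 1.13) = 12.5 m/s;  v_g = (−1.8×10⁻³)/(−1.41×10⁻⁴ × 1.13) = 11.3 m/s
|V_g| = √(u_g² + v_g²) = 16.8 m/s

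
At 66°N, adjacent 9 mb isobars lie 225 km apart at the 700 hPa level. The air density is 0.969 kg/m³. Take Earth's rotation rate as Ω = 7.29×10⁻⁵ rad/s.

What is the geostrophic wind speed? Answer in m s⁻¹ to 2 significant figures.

31 m s⁻¹

Coriolis parameter at 66°N:
f = 2Ω sin φ = 2 × 7.29×10⁻⁵ × sin 66° = 1.33×10⁻⁴ s⁻¹
Pressure gradient: |∂P/∂n| = 900 Pa / 225000 m = 4.00×10⁻³ Pa/m
Geostrophic balance (pressure-gradient force = Coriolis force):
V_g = (1/(fρ)) |∂P/∂n| = 4.00×10⁻³ / (1.33×10⁻⁴ × 0.969) = 31.0 m/s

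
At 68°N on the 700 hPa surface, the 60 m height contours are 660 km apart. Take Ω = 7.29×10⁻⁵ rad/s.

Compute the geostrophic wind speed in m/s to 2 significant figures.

Coriolis parameter at 68°N:
f = 2Ω sin φ = 2 × 7.29×10⁻⁵ × sin 68° = 1.35×10⁻⁴ s⁻¹
Height gradient: |∂Z/∂n| = 60 m / 660000 m = 9.09×10⁻⁵
On a pressure surface, geostrophic balance gives V_g = (g/f)|∂Z/∂n|:
V_g = 9.81 × 9.09×10⁻⁵ / 1.35×10⁻⁴ = 6.60 m/s

6.6 m/s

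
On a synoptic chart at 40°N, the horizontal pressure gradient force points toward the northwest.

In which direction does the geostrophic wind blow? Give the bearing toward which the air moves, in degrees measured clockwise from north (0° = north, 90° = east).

The pressure-gradient force points toward the northwest (bearing 315°).
Geostrophic balance: in the Northern Hemisphere the Coriolis force deflects motion to the right, so the geostrophic wind blows 90° to the right of the pressure-gradient force (low pressure on the left).
Rotating 315° by 90° clockwise gives 045° — the wind blows toward the northeast.

045°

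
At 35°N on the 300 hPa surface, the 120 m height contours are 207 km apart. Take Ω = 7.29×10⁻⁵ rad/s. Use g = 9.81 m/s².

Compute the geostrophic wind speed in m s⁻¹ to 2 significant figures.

68 m s⁻¹

Coriolis parameter at 35°N:
f = 2Ω sin φ = 2 × 7.29×10⁻⁵ × sin 35° = 8.36×10⁻⁵ s⁻¹
Height gradient: |∂Z/∂n| = 120 m / 207000 m = 5.80×10⁻⁴
On a pressure surface, geostrophic balance gives V_g = (g/f)|∂Z/∂n|:
V_g = 9.81 × 5.80×10⁻⁴ / 8.36×10⁻⁵ = 68.0 m/s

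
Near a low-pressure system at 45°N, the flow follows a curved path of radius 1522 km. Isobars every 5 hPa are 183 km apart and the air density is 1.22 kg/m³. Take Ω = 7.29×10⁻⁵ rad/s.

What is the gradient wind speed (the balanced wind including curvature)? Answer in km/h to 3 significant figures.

69.6 km/h

Coriolis parameter at 45°N:
f = 2Ω sin φ = 2 × 7.29×10⁻⁵ × sin 45° = 1.03×10⁻⁴ s⁻¹
Pressure gradient: |∂P/∂n| = 500 Pa / 183000 m = 2.73×10⁻³ Pa/m
Geostrophic speed: V_g = |∂P/∂n|/(fρ) = 2.73×10⁻³/(1.03×10⁻⁴ × 1.22) = 21.7 m/s
Around a low, centrifugal force acts outward with Coriolis, so pressure-gradient force balances both:
(1/ρ)|∂P/∂n| = fV + V²/R  →  V² + fR·V − fR·V_g = 0
With fR = 1.03×10⁻⁴ × 1522×10³ m = 157 m/s:
V = [−fR + √((fR)² + 4 fR V_g)]/2 = [−157 + √(157² + 4×157×21.7)]/2 = 19.3 m/s
Subgeostrophic (V < V_g = 21.7 m/s), as expected around a low.
Converting: 19.3 m/s × 3.6 = 69.6 km/h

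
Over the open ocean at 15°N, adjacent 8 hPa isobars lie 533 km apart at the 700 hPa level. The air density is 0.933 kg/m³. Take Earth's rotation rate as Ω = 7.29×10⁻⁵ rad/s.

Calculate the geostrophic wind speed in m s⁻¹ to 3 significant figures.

Coriolis parameter at 15°N:
f = 2Ω sin φ = 2 × 7.29×10⁻⁵ × sin 15° = 3.77×10⁻⁵ s⁻¹
Pressure gradient: |∂P/∂n| = 800 Pa / 533000 m = 1.50×10⁻³ Pa/m
Geostrophic balance (pressure-gradient force = Coriolis force):
V_g = (1/(fρ)) |∂P/∂n| = 1.50×10⁻³ / (3.77×10⁻⁵ × 0.933) = 42.6 m/s

42.6 m s⁻¹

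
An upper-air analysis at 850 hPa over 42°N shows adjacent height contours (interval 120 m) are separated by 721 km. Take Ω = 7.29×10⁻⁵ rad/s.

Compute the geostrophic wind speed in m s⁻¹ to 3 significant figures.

16.7 m s⁻¹

Coriolis parameter at 42°N:
f = 2Ω sin φ = 2 × 7.29×10⁻⁵ × sin 42° = 9.76×10⁻⁵ s⁻¹
Height gradient: |∂Z/∂n| = 120 m / 721000 m = 1.66×10⁻⁴
On a pressure surface, geostrophic balance gives V_g = (g/f)|∂Z/∂n|:
V_g = 9.81 × 1.66×10⁻⁴ / 9.76×10⁻⁵ = 16.7 m/s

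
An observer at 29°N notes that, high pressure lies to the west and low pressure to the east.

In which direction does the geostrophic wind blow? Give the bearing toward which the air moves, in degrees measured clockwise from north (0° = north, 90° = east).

The pressure-gradient force points toward the east (bearing 090°).
Geostrophic balance: in the Northern Hemisphere the Coriolis force deflects motion to the right, so the geostrophic wind blows 90° to the right of the pressure-gradient force (low pressure on the left).
Rotating 090° by 90° clockwise gives 180° — the wind blows toward the south.

180°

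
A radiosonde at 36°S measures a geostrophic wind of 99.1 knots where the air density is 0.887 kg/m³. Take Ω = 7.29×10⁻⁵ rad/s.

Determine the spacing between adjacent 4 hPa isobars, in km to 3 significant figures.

103 km

Coriolis parameter at 36°S:
f = 2Ω sin φ = 2 × 7.29×10⁻⁵ × sin 36° = 8.57×10⁻⁵ s⁻¹
Wind speed in SI: 99.1 knots = 51.0 m/s
Geostrophic balance rearranged: |∂P/∂n| = f ρ V_g
|∂P/∂n| = 8.57×10⁻⁵ × 0.887 × 51.0 = 3.88×10⁻³ Pa/m
Isobar spacing: Δn = ΔP/|∂P/∂n| = 400 Pa / 3.88×10⁻³ Pa/m = 103216 m ≈ 103 km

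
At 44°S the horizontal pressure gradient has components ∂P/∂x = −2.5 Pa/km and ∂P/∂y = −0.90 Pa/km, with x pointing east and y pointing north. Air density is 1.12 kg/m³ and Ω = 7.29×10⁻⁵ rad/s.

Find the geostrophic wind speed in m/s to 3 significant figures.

Coriolis parameter at 44°S:
f = 2Ω sin φ = 2 × 7.29×10⁻⁵ × sin 44° = 1.01×10⁻⁴ s⁻¹
In the Southern Hemisphere f is negative: f = −1.01×10⁻⁴ s⁻¹.
Component geostrophic relations (x east, y north):
u_g = −(1/(fρ)) ∂P/∂y,  v_g = (1/(fρ)) ∂P/∂x
u_g = −(−0.90×10⁻³)/(−1.01×10⁻⁴ × 1.12) = −7.93 m/s;  v_g = (−2.5×10⁻³)/(−1.01×10⁻⁴ × 1.12) = 22.0 m/s
|V_g| = √(u_g² + v_g²) = 23.4 m/s

23.4 m/s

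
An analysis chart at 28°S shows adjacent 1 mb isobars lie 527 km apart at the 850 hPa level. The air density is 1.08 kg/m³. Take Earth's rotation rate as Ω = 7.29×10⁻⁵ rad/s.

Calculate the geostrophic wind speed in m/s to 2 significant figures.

2.6 m/s

Coriolis parameter at 28°S:
f = 2Ω sin φ = 2 × 7.29×10⁻⁵ × sin 28° = 6.84×10⁻⁵ s⁻¹
Pressure gradient: |∂P/∂n| = 100 Pa / 527000 m = 1.90×10⁻⁴ Pa/m
Geostrophic balance (pressure-gradient force = Coriolis force):
V_g = (1/(fρ)) |∂P/∂n| = 1.90×10⁻⁴ / (6.84×10⁻⁵ × 1.08) = 2.57 m/s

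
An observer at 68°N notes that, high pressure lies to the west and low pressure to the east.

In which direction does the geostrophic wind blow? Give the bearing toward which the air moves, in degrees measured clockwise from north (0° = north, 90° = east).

The pressure-gradient force points toward the east (bearing 090°).
Geostrophic balance: in the Northern Hemisphere the Coriolis force deflects motion to the right, so the geostrophic wind blows 90° to the right of the pressure-gradient force (low pressure on the left).
Rotating 090° by 90° clockwise gives 180° — the wind blows toward the south.

180°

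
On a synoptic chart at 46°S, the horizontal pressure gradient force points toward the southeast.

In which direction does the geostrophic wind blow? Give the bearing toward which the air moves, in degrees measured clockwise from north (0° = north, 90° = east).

045°

The pressure-gradient force points toward the southeast (bearing 135°).
Geostrophic balance: in the Southern Hemisphere the Coriolis force deflects motion to the left, so the geostrophic wind blows 90° to the left of the pressure-gradient force (low pressure on the right).
Rotating 135° by 90° counterclockwise gives 045° — the wind blows toward the northeast.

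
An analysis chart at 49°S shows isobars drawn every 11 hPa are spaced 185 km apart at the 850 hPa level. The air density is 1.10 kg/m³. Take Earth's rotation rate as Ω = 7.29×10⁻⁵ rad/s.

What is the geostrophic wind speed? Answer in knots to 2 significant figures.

95 knots

Coriolis parameter at 49°S:
f = 2Ω sin φ = 2 × 7.29×10⁻⁵ × sin 49° = 1.10×10⁻⁴ s⁻¹
Pressure gradient: |∂P/∂n| = 1100 Pa / 185000 m = 5.95×10⁻³ Pa/m
Geostrophic balance (pressure-gradient force = Coriolis force):
V_g = (1/(fρ)) |∂P/∂n| = 5.95×10⁻³ / (1.10×10⁻⁴ × 1.10) = 49.1 m/s
Converting: 49.1 m/s × 1.944 = 95 knots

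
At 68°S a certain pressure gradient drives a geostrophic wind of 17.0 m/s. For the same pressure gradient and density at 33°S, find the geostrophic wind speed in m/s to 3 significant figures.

28.9 m/s

With the same pressure gradient and density, V_g ∝ 1/f ∝ 1/sin φ.
V₂ = V₁ · sin φ₁ / sin φ₂ = 17.0 × sin 68° / sin 33°
V₂ = 17.0 × 0.9272/0.5446 = 28.9 m/s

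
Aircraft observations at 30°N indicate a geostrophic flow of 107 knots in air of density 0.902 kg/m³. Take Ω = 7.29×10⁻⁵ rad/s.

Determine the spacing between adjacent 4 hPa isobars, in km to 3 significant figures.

Coriolis parameter at 30°N:
f = 2Ω sin φ = 2 × 7.29×10⁻⁵ × sin 30° = 7.29×10⁻⁵ s⁻¹
Wind speed in SI: 107 knots = 55.0 m/s
Geostrophic balance rearranged: |∂P/∂n| = f ρ V_g
|∂P/∂n| = 7.29×10⁻⁵ × 0.902 × 55.0 = 3.62×10⁻³ Pa/m
Isobar spacing: Δn = ΔP/|∂P/∂n| = 400 Pa / 3.62×10⁻³ Pa/m = 110511 m ≈ 111 km

111 km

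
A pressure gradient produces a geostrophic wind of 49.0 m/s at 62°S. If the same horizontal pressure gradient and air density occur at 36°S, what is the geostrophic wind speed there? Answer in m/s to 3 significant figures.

With the same pressure gradient and density, V_g ∝ 1/f ∝ 1/sin φ.
V₂ = V₁ · sin φ₁ / sin φ₂ = 49.0 × sin 62° / sin 36°
V₂ = 49.0 × 0.8829/0.5878 = 73.6 m/s

73.6 m/s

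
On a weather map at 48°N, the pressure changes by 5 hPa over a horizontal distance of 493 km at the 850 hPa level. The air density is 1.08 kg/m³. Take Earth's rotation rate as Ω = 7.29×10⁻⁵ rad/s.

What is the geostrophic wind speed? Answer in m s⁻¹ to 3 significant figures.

8.67 m s⁻¹

Coriolis parameter at 48°N:
f = 2Ω sin φ = 2 × 7.29×10⁻⁵ × sin 48° = 1.08×10⁻⁴ s⁻¹
Pressure gradient: |∂P/∂n| = 500 Pa / 493000 m = 1.01×10⁻³ Pa/m
Geostrophic balance (pressure-gradient force = Coriolis force):
V_g = (1/(fρ)) |∂P/∂n| = 1.01×10⁻³ / (1.08×10⁻⁴ × 1.08) = 8.67 m/s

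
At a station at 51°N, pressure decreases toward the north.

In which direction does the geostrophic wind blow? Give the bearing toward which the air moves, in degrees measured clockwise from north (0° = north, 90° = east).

090°

The pressure-gradient force points toward the north (bearing 000°).
Geostrophic balance: in the Northern Hemisphere the Coriolis force deflects motion to the right, so the geostrophic wind blows 90° to the right of the pressure-gradient force (low pressure on the left).
Rotating 000° by 90° clockwise gives 090° — the wind blows toward the east.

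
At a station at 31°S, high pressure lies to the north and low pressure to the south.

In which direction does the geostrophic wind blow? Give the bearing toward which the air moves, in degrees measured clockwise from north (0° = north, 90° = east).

090°

The pressure-gradient force points toward the south (bearing 180°).
Geostrophic balance: in the Southern Hemisphere the Coriolis force deflects motion to the left, so the geostrophic wind blows 90° to the left of the pressure-gradient force (low pressure on the right).
Rotating 180° by 90° counterclockwise gives 090° — the wind blows toward the east.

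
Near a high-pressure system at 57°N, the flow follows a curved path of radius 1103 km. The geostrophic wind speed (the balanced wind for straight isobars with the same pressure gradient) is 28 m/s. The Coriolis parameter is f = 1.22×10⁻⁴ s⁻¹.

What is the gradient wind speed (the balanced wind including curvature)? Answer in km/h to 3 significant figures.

Around a high, pressure-gradient force acts outward with centrifugal, so Coriolis balances both:
fV = (1/ρ)|∂P/∂n| + V²/R  →  V² − fR·V + fR·V_g = 0
With fR = 1.22×10⁻⁴ × 1103×10³ m = 135 m/s:
V = [fR − √((fR)² − 4 fR V_g)]/2 = [135 − √(135² − 4×135×28)]/2 = 39.7 m/s
Supergeostrophic (V > V_g = 28 m/s), as expected around a high.
Converting: 39.7 m/s × 3.6 = 143 km/h

143 km/h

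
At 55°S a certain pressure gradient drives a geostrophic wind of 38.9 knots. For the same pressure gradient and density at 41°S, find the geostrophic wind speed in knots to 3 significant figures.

With the same pressure gradient and density, V_g ∝ 1/f ∝ 1/sin φ.
V₂ = V₁ · sin φ₁ / sin φ₂ = 38.9 × sin 55° / sin 41°
V₂ = 38.9 × 0.8192/0.6561 = 48.6 knots

48.6 knots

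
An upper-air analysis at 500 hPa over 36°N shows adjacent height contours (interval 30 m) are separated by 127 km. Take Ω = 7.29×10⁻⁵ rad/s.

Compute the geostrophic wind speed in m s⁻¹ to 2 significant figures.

Coriolis parameter at 36°N:
f = 2Ω sin φ = 2 × 7.29×10⁻⁵ × sin 36° = 8.57×10⁻⁵ s⁻¹
Height gradient: |∂Z/∂n| = 30 m / 127000 m = 2.36×10⁻⁴
On a pressure surface, geostrophic balance gives V_g = (g/f)|∂Z/∂n|:
V_g = 9.81 × 2.36×10⁻⁴ / 8.57×10⁻⁵ = 27.0 m/s

27 m s⁻¹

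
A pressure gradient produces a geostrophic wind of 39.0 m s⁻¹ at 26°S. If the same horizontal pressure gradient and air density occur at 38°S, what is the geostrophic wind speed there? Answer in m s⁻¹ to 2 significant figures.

With the same pressure gradient and density, V_g ∝ 1/f ∝ 1/sin φ.
V₂ = V₁ · sin φ₁ / sin φ₂ = 39.0 × sin 26° / sin 38°
V₂ = 39.0 × 0.4384/0.6157 = 28 m s⁻¹

28 m s⁻¹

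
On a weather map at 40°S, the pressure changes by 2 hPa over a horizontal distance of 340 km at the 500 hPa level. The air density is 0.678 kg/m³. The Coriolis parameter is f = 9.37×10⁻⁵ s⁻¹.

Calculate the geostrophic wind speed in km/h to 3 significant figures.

Pressure gradient: |∂P/∂n| = 200 Pa / 340000 m = 5.88×10⁻⁴ Pa/m
Geostrophic balance (pressure-gradient force = Coriolis force):
V_g = (1/(fρ)) |∂P/∂n| = 5.88×10⁻⁴ / (9.37×10⁻⁵ × 0.678) = 9.26 m/s
Converting: 9.26 m/s × 3.6 = 33.3 km/h

33.3 km/h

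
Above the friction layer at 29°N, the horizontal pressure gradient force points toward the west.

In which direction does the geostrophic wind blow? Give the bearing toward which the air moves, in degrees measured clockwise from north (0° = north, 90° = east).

000°

The pressure-gradient force points toward the west (bearing 270°).
Geostrophic balance: in the Northern Hemisphere the Coriolis force deflects motion to the right, so the geostrophic wind blows 90° to the right of the pressure-gradient force (low pressure on the left).
Rotating 270° by 90° clockwise gives 000° — the wind blows toward the north.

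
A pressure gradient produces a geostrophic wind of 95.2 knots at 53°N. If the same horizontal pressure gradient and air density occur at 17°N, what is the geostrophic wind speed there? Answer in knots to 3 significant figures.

With the same pressure gradient and density, V_g ∝ 1/f ∝ 1/sin φ.
V₂ = V₁ · sin φ₁ / sin φ₂ = 95.2 × sin 53° / sin 17°
V₂ = 95.2 × 0.7986/0.2924 = 260 knots

260 knots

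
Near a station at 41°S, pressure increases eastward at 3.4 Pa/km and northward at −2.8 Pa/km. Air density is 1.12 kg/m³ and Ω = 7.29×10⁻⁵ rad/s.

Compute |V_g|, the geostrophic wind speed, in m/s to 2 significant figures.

41 m/s

Coriolis parameter at 41°S:
f = 2Ω sin φ = 2 × 7.29×10⁻⁵ × sin 41° = 9.57×10⁻⁵ s⁻¹
In the Southern Hemisphere f is negative: f = −9.57×10⁻⁵ s⁻¹.
Component geostrophic relations (x east, y north):
u_g = −(1/(fρ)) ∂P/∂y,  v_g = (1/(fρ)) ∂P/∂x
u_g = −(−2.8×10⁻³)/(−9.57×10⁻⁵ × 1.12) = −26.1 m/s;  v_g = (3.4×10⁻³)/(−9.57×10⁻⁵ × 1.12) = −31.7 m/s
|V_g| = √(u_g² + v_g²) = 41.1 m/s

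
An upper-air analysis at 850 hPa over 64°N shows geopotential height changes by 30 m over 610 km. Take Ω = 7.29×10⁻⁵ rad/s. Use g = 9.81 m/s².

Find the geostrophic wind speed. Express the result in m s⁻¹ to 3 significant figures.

3.68 m s⁻¹

Coriolis parameter at 64°N:
f = 2Ω sin φ = 2 × 7.29×10⁻⁵ × sin 64° = 1.31×10⁻⁴ s⁻¹
Height gradient: |∂Z/∂n| = 30 m / 610000 m = 4.92×10⁻⁵
On a pressure surface, geostrophic balance gives V_g = (g/f)|∂Z/∂n|:
V_g = 9.81 × 4.92×10⁻⁵ / 1.31×10⁻⁴ = 3.68 m/s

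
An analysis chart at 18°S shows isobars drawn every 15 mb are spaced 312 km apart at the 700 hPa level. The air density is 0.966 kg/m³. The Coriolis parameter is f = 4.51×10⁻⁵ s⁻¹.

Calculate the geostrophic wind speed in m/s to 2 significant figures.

Pressure gradient: |∂P/∂n| = 1500 Pa / 312000 m = 4.81×10⁻³ Pa/m
Geostrophic balance (pressure-gradient force = Coriolis force):
V_g = (1/(fρ)) |∂P/∂n| = 4.81×10⁻³ / (4.51×10⁻⁵ × 0.966) = 110 m/s

110 m/s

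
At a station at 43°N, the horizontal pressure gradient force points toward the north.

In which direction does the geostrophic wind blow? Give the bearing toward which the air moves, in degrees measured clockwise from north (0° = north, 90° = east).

The pressure-gradient force points toward the north (bearing 000°).
Geostrophic balance: in the Northern Hemisphere the Coriolis force deflects motion to the right, so the geostrophic wind blows 90° to the right of the pressure-gradient force (low pressure on the left).
Rotating 000° by 90° clockwise gives 090° — the wind blows toward the east.

090°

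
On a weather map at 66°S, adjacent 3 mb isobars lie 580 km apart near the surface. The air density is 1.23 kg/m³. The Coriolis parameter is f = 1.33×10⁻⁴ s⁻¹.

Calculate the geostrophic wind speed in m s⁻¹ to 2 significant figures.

3.2 m s⁻¹

Pressure gradient: |∂P/∂n| = 300 Pa / 580000 m = 5.17×10⁻⁴ Pa/m
Geostrophic balance (pressure-gradient force = Coriolis force):
V_g = (1/(fρ)) |∂P/∂n| = 5.17×10⁻⁴ / (1.33×10⁻⁴ × 1.23) = 3.16 m/s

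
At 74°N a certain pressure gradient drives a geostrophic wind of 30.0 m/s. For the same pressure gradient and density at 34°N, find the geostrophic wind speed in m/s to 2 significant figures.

52 m/s

With the same pressure gradient and density, V_g ∝ 1/f ∝ 1/sin φ.
V₂ = V₁ · sin φ₁ / sin φ₂ = 30.0 × sin 74° / sin 34°
V₂ = 30.0 × 0.9613/0.5592 = 52 m/s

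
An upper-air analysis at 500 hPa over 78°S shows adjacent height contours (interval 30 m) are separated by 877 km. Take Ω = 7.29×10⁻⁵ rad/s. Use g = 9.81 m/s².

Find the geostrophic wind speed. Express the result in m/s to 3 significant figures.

Coriolis parameter at 78°S:
f = 2Ω sin φ = 2 × 7.29×10⁻⁵ × sin 78° = 1.43×10⁻⁴ s⁻¹
Height gradient: |∂Z/∂n| = 30 m / 877000 m = 3.42×10⁻⁵
On a pressure surface, geostrophic balance gives V_g = (g/f)|∂Z/∂n|:
V_g = 9.81 × 3.42×10⁻⁵ / 1.43×10⁻⁴ = 2.35 m/s

2.35 m/s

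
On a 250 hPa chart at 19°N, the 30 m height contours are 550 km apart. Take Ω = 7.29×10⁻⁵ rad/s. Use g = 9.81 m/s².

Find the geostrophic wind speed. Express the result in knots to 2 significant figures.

22 knots

Coriolis parameter at 19°N:
f = 2Ω sin φ = 2 × 7.29×10⁻⁵ × sin 19° = 4.75×10⁻⁵ s⁻¹
Height gradient: |∂Z/∂n| = 30 m / 550000 m = 5.45×10⁻⁵
On a pressure surface, geostrophic balance gives V_g = (g/f)|∂Z/∂n|:
V_g = 9.81 × 5.45×10⁻⁵ / 4.75×10⁻⁵ = 11.3 m/s
Converting: 11.3 m/s × 1.944 = 22 knots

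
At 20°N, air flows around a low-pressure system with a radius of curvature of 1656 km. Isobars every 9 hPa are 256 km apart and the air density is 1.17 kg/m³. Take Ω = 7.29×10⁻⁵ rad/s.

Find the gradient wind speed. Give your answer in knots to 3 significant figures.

78.6 knots

Coriolis parameter at 20°N:
f = 2Ω sin φ = 2 × 7.29×10⁻⁵ × sin 20° = 4.99×10⁻⁵ s⁻¹
Pressure gradient: |∂P/∂n| = 900 Pa / 256000 m = 3.52×10⁻³ Pa/m
Geostrophic speed: V_g = |∂P/∂n|/(fρ) = 3.52×10⁻³/(4.99×10⁻⁵ × 1.17) = 60.3 m/s
Around a low, centrifugal force acts outward with Coriolis, so pressure-gradient force balances both:
(1/ρ)|∂P/∂n| = fV + V²/R  →  V² + fR·V − fR·V_g = 0
With fR = 4.99×10⁻⁵ × 1656×10³ m = 82.6 m/s:
V = [−fR + √((fR)² + 4 fR V_g)]/2 = [−82.6 + √(82.6² + 4×82.6×60.3)]/2 = 40.4 m/s
Subgeostrophic (V < V_g = 60.3 m/s), as expected around a low.
Converting: 40.4 m/s × 1.944 = 78.6 knots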